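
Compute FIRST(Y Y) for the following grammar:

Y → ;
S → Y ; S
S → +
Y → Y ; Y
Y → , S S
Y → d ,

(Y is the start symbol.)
FIRST sets of the non-terminals involved (from the grammar, by fixed-point iteration):
  FIRST(Y) = { ',', ';', 'd' }

To compute FIRST(Y Y), process the symbols left to right:
Symbol Y is a non-terminal. Add FIRST(Y) \ {ε} = { ',', ';', 'd' }
Y is not nullable (ε ∉ FIRST(Y)), so stop here.
FIRST(Y Y) = { ',', ';', 'd' }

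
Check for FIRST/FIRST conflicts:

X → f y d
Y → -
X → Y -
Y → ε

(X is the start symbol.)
No FIRST/FIRST conflicts.

FIRST sets of the non-terminals at (or reachable through a nullable prefix from) the front of some alternative:
  FIRST(Y) = { '-', ε }

Productions for X:
  X → f y d: FIRST = { 'f' }
  X → Y -: FIRST = { '-' }
Productions for Y:
  Y → -: FIRST = { '-' }
  Y → ε: FIRST = { ε }

All alternatives of each non-terminal have pairwise disjoint FIRST sets.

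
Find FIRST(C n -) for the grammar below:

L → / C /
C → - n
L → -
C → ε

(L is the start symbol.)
FIRST sets of the non-terminals involved (from the grammar, by fixed-point iteration):
  FIRST(C) = { '-', ε }

To compute FIRST(C n -), process the symbols left to right:
Symbol C is a non-terminal. Add FIRST(C) \ {ε} = { '-' }
C is nullable (ε ∈ FIRST(C)), continue to the next symbol.
Symbol n is a terminal. Add 'n' and stop.
FIRST(C n -) = { '-', 'n' }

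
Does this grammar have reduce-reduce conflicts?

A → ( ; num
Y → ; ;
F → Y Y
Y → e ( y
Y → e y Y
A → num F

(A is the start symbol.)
No reduce-reduce conflicts

A reduce-reduce conflict occurs when an LR(0) state has two complete items [A → α .] and [B → β .] — both call for a reduction, and with no lookahead the parser cannot choose between them.

Augment with A' → A and build the canonical LR(0) collection (I0 = CLOSURE({[A' → . A]}), then GOTO on every symbol after a dot until no new states appear). It has 16 states:
  I0: { [A → . ( ; num], [A → . num F], [A' → . A] }  — shift
  I1: { [A → ( . ; num] }  — shift
  I2: { [A' → A .] }  — accept
  I3: { [A → num . F], [F → . Y Y], [Y → . ; ;], [Y → . e ( y], [Y → . e y Y] }  — shift
  I4: { [Y → ; . ;] }  — shift
  I5: { [A → num F .] }  — reduce
  I6: { [F → Y . Y], [Y → . ; ;], [Y → . e ( y], [Y → . e y Y] }  — shift
  I7: { [Y → e . ( y], [Y → e . y Y] }  — shift
  I8: { [Y → e ( . y] }  — shift
  I9: { [Y → . ; ;], [Y → . e ( y], [Y → . e y Y], [Y → e y . Y] }  — shift
  I10: { [Y → e y Y .] }  — reduce
  I11: { [Y → e ( y .] }  — reduce
  I12: { [F → Y Y .] }  — reduce
  I13: { [Y → ; ; .] }  — reduce
  I14: { [A → ( ; . num] }  — shift
  I15: { [A → ( ; num .] }  — reduce

No state contains more than one complete item.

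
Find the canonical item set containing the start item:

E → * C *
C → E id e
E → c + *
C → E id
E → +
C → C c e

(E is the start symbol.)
First, augment the grammar with E' → E
I₀ = CLOSURE({ [E' → . E] }):
  [E' → . E] has the dot before E: add [E → . * C *], [E → . c + *], [E → . +]
No further items can be added.

I₀ = { [E → . * C *], [E → . +], [E → . c + *], [E' → . E] }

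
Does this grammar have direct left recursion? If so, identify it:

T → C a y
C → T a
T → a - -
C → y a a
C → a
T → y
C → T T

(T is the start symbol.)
T → C a y: starts with C
C → T a: starts with T
T → a - -: starts with a
C → y a a: starts with y
C → a: starts with a
T → y: starts with y
C → T T: starts with T

No direct left recursion found.

Answer: No direct left recursion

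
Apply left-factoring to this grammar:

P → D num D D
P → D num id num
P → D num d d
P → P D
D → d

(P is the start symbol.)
Left-factoring transforms A → αβ₁ | αβ₂ into A → αA' and A' → β₁ | β₂
(α is the longest common prefix among the alternatives). Repeat until
no nonterminal has two alternatives with a common prefix.

Round 1: P has alternatives sharing prefix 'D num'. Introduce P': P → D num P'
  Add: P' → D D
  Add: P' → id num
  Add: P' → d d

No remaining common prefixes — done.

Resulting grammar:
P → D num P'
P' → D D
P' → id num
P' → d d
P → P D
D → d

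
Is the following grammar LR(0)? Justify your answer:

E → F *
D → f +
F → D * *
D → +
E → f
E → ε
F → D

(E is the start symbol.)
A grammar is LR(0) if no state in the canonical LR(0) collection has:
  - both a shift item (dot before a terminal) and a complete item (shift-reduce conflict), or
  - two or more complete items (reduce-reduce conflict; the accept item [E' → E .] counts as a complete item here).

Augment with E' → E and build the canonical LR(0) collection (I0 = CLOSURE({[E' → . E]}), then GOTO on every symbol after a dot until no new states appear). It has 10 states:
  I0: { [D → . +], [D → . f +], [E → . F *], [E → . f], [E → .], [E' → . E], [F → . D * *], [F → . D] }  — shift, reduce
  I1: { [D → + .] }  — reduce
  I2: { [F → D . * *], [F → D .] }  — shift, reduce
  I3: { [E' → E .] }  — accept
  I4: { [E → F . *] }  — shift
  I5: { [D → f . +], [E → f .] }  — shift, reduce
  I6: { [D → f + .] }  — reduce
  I7: { [E → F * .] }  — reduce
  I8: { [F → D * . *] }  — shift
  I9: { [F → D * * .] }  — reduce

Conflict in state I0:
  Shift-reduce conflict between [E → .] and [D → . +]
So the grammar is NOT LR(0).

Answer: No. Shift-reduce conflict between [E → .] and [D → . +]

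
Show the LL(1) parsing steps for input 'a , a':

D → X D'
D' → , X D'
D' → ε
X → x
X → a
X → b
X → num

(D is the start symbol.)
LL(1) parsing maintains a stack (initially the start symbol over $) and the input. At each step: if the stack top is a terminal, match it against the current input token; if it is a non-terminal N, replace it with the RHS of M[N, lookahead] (the unique production whose predict set contains the lookahead).

Stack is shown with the top on the left.

Stack     Input    Action
-------------------------
D $       a , a $  output D → X D'
X D' $    a , a $  output X → a
a D' $    a , a $  match 'a'
D' $      , a $    output D' → , X D'
, X D' $  , a $    match ','
X D' $    a $      output X → a
a D' $    a $      match 'a'
D' $      $        output D' → ε
$         $        accept

The string is accepted.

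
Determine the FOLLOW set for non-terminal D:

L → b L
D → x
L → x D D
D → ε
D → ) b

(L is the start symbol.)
In L → x D D: D is followed by D, add FIRST(D) \ {ε} = { ')', 'x' }
  D is nullable, so also add FOLLOW(L)
In L → x D D: D is at the end, add FOLLOW(L)

The FOLLOW sets referred to above (computed the same way, to a fixed point):
  FOLLOW(L) = { $ }

Taking the union: FOLLOW(D) = { $, ')', 'x' }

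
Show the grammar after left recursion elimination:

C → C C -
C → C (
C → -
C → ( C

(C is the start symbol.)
C is directly left-recursive. The standard transformation for
  A → A α₁ | ... | A α_m | β₁ | ... | β_n
is
  A  → β₁ A' | ... | β_n A'
  A' → α₁ A' | ... | α_m A' | ε

C → - becomes C → - C'
C → ( C becomes C → ( C C'
C → C C - becomes C' → C - C'
C → C ( becomes C' → ( C'
Add C' → ε

Resulting grammar:
C → - C'
C → ( C C'
C' → C - C'
C' → ( C'
C' → ε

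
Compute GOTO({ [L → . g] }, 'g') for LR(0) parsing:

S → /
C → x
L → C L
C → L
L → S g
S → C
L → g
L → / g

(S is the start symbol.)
{ [L → g .] }

GOTO(I, 'g') = CLOSURE({ [A → αX.β] : [A → α.Xβ] ∈ I, X = 'g' })

Items with dot before 'g', with the dot advanced:
  [L → . g] → [L → g .]
Closure adds nothing (no advanced item has the dot before a non-terminal).

GOTO = { [L → g .] }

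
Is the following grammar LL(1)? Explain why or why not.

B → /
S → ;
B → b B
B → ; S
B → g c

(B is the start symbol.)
Yes, the grammar is LL(1).

A grammar is LL(1) if for each non-terminal N with multiple productions, the predict sets of those productions are pairwise disjoint, where PREDICT(N → α) = (FIRST(α) \ {ε}) ∪ (FOLLOW(N) if α ⇒* ε).

For B:
  PREDICT(B → '/') = { '/' }
  PREDICT(B → b B) = { 'b' }
  PREDICT(B → ';' S) = { ';' }
  PREDICT(B → g c) = { 'g' }
S has a single production, so nothing to check there.

All predict sets are disjoint. The grammar IS LL(1).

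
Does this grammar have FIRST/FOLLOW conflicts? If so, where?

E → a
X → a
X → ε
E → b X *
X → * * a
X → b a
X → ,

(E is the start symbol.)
Yes. X → '*' '*' a with FOLLOW(X) on { '*' }

A FIRST/FOLLOW conflict occurs when a non-terminal N has a nullable alternative N → β (β ⇒* ε) and another alternative N → α with FIRST(α) ∩ FOLLOW(N) ≠ ∅: on such a lookahead the parser cannot decide between expanding α and letting N vanish via β.

Nullable non-terminals: X.

X: nullable alternative(s) X → ε; FOLLOW(X) = { '*' }
  X → a: FIRST \ {ε} = { 'a' } — disjoint from FOLLOW(X)
  X → ε: FIRST \ {ε} = { } — this is the only nullable alternative, skip
  X → * * a: FIRST \ {ε} = { '*' } — overlaps FOLLOW(X) on { '*' }: CONFLICT
  X → b a: FIRST \ {ε} = { 'b' } — disjoint from FOLLOW(X)
  X → ,: FIRST \ {ε} = { ',' } — disjoint from FOLLOW(X)

E has no nullable alternative, so no FIRST/FOLLOW check is needed there.

So the grammar has 1 FIRST/FOLLOW conflict (marked CONFLICT above).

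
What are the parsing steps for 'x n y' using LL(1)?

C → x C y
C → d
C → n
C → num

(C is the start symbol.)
LL(1) parsing maintains a stack (initially the start symbol over $) and the input. At each step: if the stack top is a terminal, match it against the current input token; if it is a non-terminal N, replace it with the RHS of M[N, lookahead] (the unique production whose predict set contains the lookahead).

Stack is shown with the top on the left.

Stack    Input    Action
------------------------
C $      x n y $  output C → x C y
x C y $  x n y $  match 'x'
C y $    n y $    output C → n
n y $    n y $    match 'n'
y $      y $      match 'y'
$        $        accept

The string is accepted.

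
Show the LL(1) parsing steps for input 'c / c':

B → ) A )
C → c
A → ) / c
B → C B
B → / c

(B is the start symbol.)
Stack is shown with the top on the left.

Stack  Input    Action
----------------------
B $    c / c $  output B → C B
C B $  c / c $  output C → c
c B $  c / c $  match 'c'
B $    / c $    output B → / c
/ c $  / c $    match '/'
c $    c $      match 'c'
$      $        accept

The string is accepted.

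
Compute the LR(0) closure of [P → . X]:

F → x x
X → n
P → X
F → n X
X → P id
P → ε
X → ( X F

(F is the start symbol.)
To compute CLOSURE, for each item [A → α.Bβ] where B is a non-terminal, add [B → .γ] for all productions B → γ; repeat for the newly added items until nothing changes.

Start with: [P → . X]
  [P → . X] has the dot before X: add [X → . n], [X → . P id], [X → . ( X F]
  [X → . P id] has the dot before P: add [P → .]
No further items can be added.

CLOSURE = { [P → . X], [P → .], [X → . ( X F], [X → . P id], [X → . n] }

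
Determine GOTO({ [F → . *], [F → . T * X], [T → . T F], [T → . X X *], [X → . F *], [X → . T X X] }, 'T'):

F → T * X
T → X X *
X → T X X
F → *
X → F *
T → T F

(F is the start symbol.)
GOTO(I, 'T') = CLOSURE({ [A → αX.β] : [A → α.Xβ] ∈ I, X = 'T' })

Items with dot before 'T', with the dot advanced:
  [F → . T * X] → [F → T . * X]
  [T → . T F] → [T → T . F]
  [X → . T X X] → [X → T . X X]
Closure of the advanced items:
  [T → T . F] has the dot before F: add [F → . T * X], [F → . *]
  [X → T . X X] has the dot before X: add [X → . T X X], [X → . F *]
  [F → . T * X] has the dot before T: add [T → . X X *], [T → . T F]

GOTO = { [F → . *], [F → . T * X], [F → T . * X], [T → . T F], [T → . X X *], [T → T . F], [X → . F *], [X → . T X X], [X → T . X X] }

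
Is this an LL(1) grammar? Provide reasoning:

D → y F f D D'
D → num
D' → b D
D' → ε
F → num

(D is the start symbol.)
A grammar is LL(1) if for each non-terminal N with multiple productions, the predict sets of those productions are pairwise disjoint, where PREDICT(N → α) = (FIRST(α) \ {ε}) ∪ (FOLLOW(N) if α ⇒* ε).

Relevant sets:
  FOLLOW(D') = { $, 'b' }

For D:
  PREDICT(D → y F f D D') = { 'y' }
  PREDICT(D → num) = { 'num' }
For D':
  PREDICT(D' → b D) = { 'b' }
  PREDICT(D' → ε) = { $, 'b' }
F has a single production, so nothing to check there.

Conflict found: Predict set conflict for D': { 'b' }
The grammar is NOT LL(1).

Answer: No. Predict set conflict for D': { 'b' }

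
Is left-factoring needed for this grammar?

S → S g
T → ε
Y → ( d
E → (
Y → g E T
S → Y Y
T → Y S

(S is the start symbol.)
Left-factoring is needed when two productions for the same non-terminal
share a common prefix on the right-hand side.

Productions for S:
  S → S g
  S → Y Y
Productions for T:
  T → ε
  T → Y S
Productions for Y:
  Y → ( d
  Y → g E T

No common prefixes found.

Answer: No, left-factoring is not needed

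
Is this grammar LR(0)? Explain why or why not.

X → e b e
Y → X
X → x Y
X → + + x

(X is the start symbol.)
A grammar is LR(0) if no state in the canonical LR(0) collection has:
  - both a shift item (dot before a terminal) and a complete item (shift-reduce conflict), or
  - two or more complete items (reduce-reduce conflict; the accept item [X' → X .] counts as a complete item here).

Augment with X' → X and build the canonical LR(0) collection (I0 = CLOSURE({[X' → . X]}), then GOTO on every symbol after a dot until no new states appear). It has 11 states:
  I0: { [X → . + + x], [X → . e b e], [X → . x Y], [X' → . X] }  — shift
  I1: { [X → + . + x] }  — shift
  I2: { [X' → X .] }  — accept
  I3: { [X → e . b e] }  — shift
  I4: { [X → . + + x], [X → . e b e], [X → . x Y], [X → x . Y], [Y → . X] }  — shift
  I5: { [Y → X .] }  — reduce
  I6: { [X → x Y .] }  — reduce
  I7: { [X → e b . e] }  — shift
  I8: { [X → e b e .] }  — reduce
  I9: { [X → + + . x] }  — shift
  I10: { [X → + + x .] }  — reduce

Every state is either a pure shift/goto state or contains exactly one complete item and nothing to shift — no conflicts. The grammar is LR(0).

Answer: Yes, the grammar is LR(0)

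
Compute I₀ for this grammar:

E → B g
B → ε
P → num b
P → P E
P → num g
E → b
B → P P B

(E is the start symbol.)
First, augment the grammar with E' → E
I₀ = CLOSURE({ [E' → . E] }):
  [E' → . E] has the dot before E: add [E → . B g], [E → . b]
  [E → . B g] has the dot before B: add [B → .], [B → . P P B]
  [B → . P P B] has the dot before P: add [P → . num b], [P → . P E], [P → . num g]
No further items can be added.

I₀ = { [B → . P P B], [B → .], [E → . B g], [E → . b], [E' → . E], [P → . P E], [P → . num b], [P → . num g] }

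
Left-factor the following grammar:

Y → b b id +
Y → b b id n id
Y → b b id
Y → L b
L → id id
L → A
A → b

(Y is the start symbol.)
Y → b b id Y'
Y' → +
Y' → n id
Y' → ε
Y → L b
L → id id
L → A
A → b

Left-factoring transforms A → αβ₁ | αβ₂ into A → αA' and A' → β₁ | β₂
(α is the longest common prefix among the alternatives). Repeat until
no nonterminal has two alternatives with a common prefix.

Round 1: Y has alternatives sharing prefix 'b b id'. Introduce Y': Y → b b id Y'
  Add: Y' → +
  Add: Y' → n id
  Add: Y' → ε

No remaining common prefixes — done.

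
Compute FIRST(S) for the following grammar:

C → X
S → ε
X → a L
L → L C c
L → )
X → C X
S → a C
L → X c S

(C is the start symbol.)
{ 'a', ε }

From S → ε:
  - ε-production, so ε ∈ FIRST(S)
From S → a C:
  - a is a terminal: add 'a' and stop

Collecting: FIRST(S) = { 'a', ε }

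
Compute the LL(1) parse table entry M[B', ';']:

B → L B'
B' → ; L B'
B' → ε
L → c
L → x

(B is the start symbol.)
To find M[B', ';'], we find productions for B' where ';' is in the predict set (PREDICT(N → α) = (FIRST(α) \ {ε}) ∪ (FOLLOW(N) if α ⇒* ε)).

Relevant sets:
  FOLLOW(B') = { $ }

B' → ; L B': PREDICT = { ';' }
  ';' is in predict set, so this production goes in M[B', ';']
B' → ε: PREDICT = { $ }

M[B', ';'] = B' → ; L B'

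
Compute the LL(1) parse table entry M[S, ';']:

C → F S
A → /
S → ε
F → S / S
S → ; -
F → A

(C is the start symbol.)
S → ε, S → ; -

To find M[S, ';'], we find productions for S where ';' is in the predict set (PREDICT(N → α) = (FIRST(α) \ {ε}) ∪ (FOLLOW(N) if α ⇒* ε)).

Relevant sets:
  FOLLOW(S) = { $, '/', ';' }

S → ε: PREDICT = { $, '/', ';' }
  ';' is in predict set, so this production goes in M[S, ';']
S → ; -: PREDICT = { ';' }
  ';' is in predict set, so this production goes in M[S, ';']

M[S, ';'] = S → ε, S → ; -  (a multiply-defined cell — the grammar is not LL(1))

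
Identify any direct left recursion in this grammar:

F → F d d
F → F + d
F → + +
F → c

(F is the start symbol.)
Yes, F is left-recursive

F → F d d: LEFT RECURSIVE (starts with F)
F → F + d: LEFT RECURSIVE (starts with F)
F → + +: starts with '+'
F → c: starts with c

The grammar has direct left recursion on: F.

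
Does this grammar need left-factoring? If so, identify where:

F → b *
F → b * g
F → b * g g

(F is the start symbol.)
Left-factoring is needed when two productions for the same non-terminal
share a common prefix on the right-hand side.

Productions for F:
  F → b *
  F → b * g
  F → b * g g

Found common prefix 'b *' in productions for F

Answer: Yes, F has productions with common prefix 'b *'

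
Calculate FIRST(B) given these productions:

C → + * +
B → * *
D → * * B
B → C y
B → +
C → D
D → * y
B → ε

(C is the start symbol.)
{ '*', '+', ε }

FIRST sets of the other non-terminals involved (by the same procedure, iterated to a fixed point):
  FIRST(C) = { '*', '+' }

From B → * *:
  - '*' is a terminal: add '*' and stop
From B → C y:
  - C is a non-terminal: add FIRST(C) \ {ε} = { '*', '+' }
    C is not nullable, so stop
From B → +:
  - '+' is a terminal: add '+' and stop
From B → ε:
  - ε-production, so ε ∈ FIRST(B)

Collecting: FIRST(B) = { '*', '+', ε }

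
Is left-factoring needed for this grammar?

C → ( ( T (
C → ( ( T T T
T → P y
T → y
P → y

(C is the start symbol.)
Yes, C has productions with common prefix '( ( T'

Left-factoring is needed when two productions for the same non-terminal
share a common prefix on the right-hand side.

Productions for C:
  C → ( ( T (
  C → ( ( T T T
Productions for T:
  T → P y
  T → y

Found common prefix '( ( T' in productions for C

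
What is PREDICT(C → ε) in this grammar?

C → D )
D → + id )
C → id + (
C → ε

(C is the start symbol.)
PREDICT(C → ε) = (FIRST(RHS) \ {ε}) ∪ (FOLLOW(C) if ε ∈ FIRST(RHS), i.e. RHS ⇒* ε)
The right-hand side is ε (FIRST(ε) = { ε }), so the predict set is FOLLOW(C) = { $ }
PREDICT(C → ε) = { $ }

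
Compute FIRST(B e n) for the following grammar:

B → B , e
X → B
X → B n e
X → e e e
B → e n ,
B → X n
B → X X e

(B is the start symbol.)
FIRST sets of the non-terminals involved (from the grammar, by fixed-point iteration):
  FIRST(B) = { 'e' }

To compute FIRST(B e n), process the symbols left to right:
Symbol B is a non-terminal. Add FIRST(B) \ {ε} = { 'e' }
B is not nullable (ε ∉ FIRST(B)), so stop here.
FIRST(B e n) = { 'e' }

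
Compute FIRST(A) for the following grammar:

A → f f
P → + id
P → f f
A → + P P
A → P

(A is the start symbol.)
To compute FIRST(A), examine every production with A on the left-hand side, reading each right-hand side left to right until a non-nullable symbol is reached.

FIRST sets of the other non-terminals involved (by the same procedure, iterated to a fixed point):
  FIRST(P) = { '+', 'f' }

From A → f f:
  - f is a terminal: add 'f' and stop
From A → + P P:
  - '+' is a terminal: add '+' and stop
From A → P:
  - P is a non-terminal: add FIRST(P) \ {ε} = { '+', 'f' }
    P is not nullable, so stop

Collecting: FIRST(A) = { '+', 'f' }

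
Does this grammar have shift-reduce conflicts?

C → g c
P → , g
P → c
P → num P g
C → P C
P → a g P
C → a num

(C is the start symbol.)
No shift-reduce conflicts

A shift-reduce conflict occurs when an LR(0) state has both:
  - a complete (reduce) item [A → α .] (dot at the end), and
  - a shift item [B → β . c γ] (dot before a terminal).

Augment with C' → C and build the canonical LR(0) collection (I0 = CLOSURE({[C' → . C]}), then GOTO on every symbol after a dot until no new states appear). It has 17 states:
  I0: { [C → . P C], [C → . a num], [C → . g c], [C' → . C], [P → . , g], [P → . a g P], [P → . c], [P → . num P g] }  — shift
  I1: { [P → , . g] }  — shift
  I2: { [C' → C .] }  — accept
  I3: { [C → . P C], [C → . a num], [C → . g c], [C → P . C], [P → . , g], [P → . a g P], [P → . c], [P → . num P g] }  — shift
  I4: { [C → a . num], [P → a . g P] }  — shift
  I5: { [P → c .] }  — reduce
  I6: { [C → g . c] }  — shift
  I7: { [P → . , g], [P → . a g P], [P → . c], [P → . num P g], [P → num . P g] }  — shift
  I8: { [P → num P . g] }  — shift
  I9: { [P → a . g P] }  — shift
  I10: { [P → . , g], [P → . a g P], [P → . c], [P → . num P g], [P → a g . P] }  — shift
  I11: { [P → a g P .] }  — reduce
  I12: { [P → num P g .] }  — reduce
  I13: { [C → g c .] }  — reduce
  I14: { [C → a num .] }  — reduce
  I15: { [C → P C .] }  — reduce
  I16: { [P → , g .] }  — reduce

No state contains both a complete item and a shift item.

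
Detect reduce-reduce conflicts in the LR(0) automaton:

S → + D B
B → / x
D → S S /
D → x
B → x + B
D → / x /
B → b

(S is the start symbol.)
Augment with S' → S and build the canonical LR(0) collection (I0 = CLOSURE({[S' → . S]}), then GOTO on every symbol after a dot until no new states appear). It has 18 states:
  I0: { [S → . + D B], [S' → . S] }  — shift
  I1: { [D → . / x /], [D → . S S /], [D → . x], [S → + . D B], [S → . + D B] }  — shift
  I2: { [S' → S .] }  — accept
  I3: { [D → / . x /] }  — shift
  I4: { [B → . / x], [B → . b], [B → . x + B], [S → + D . B] }  — shift
  I5: { [D → S . S /], [S → . + D B] }  — shift
  I6: { [D → x .] }  — reduce
  I7: { [D → S S . /] }  — shift
  I8: { [D → S S / .] }  — reduce
  I9: { [B → / . x] }  — shift
  I10: { [S → + D B .] }  — reduce
  I11: { [B → b .] }  — reduce
  I12: { [B → x . + B] }  — shift
  I13: { [B → . / x], [B → . b], [B → . x + B], [B → x + . B] }  — shift
  I14: { [B → x + B .] }  — reduce
  I15: { [B → / x .] }  — reduce
  I16: { [D → / x . /] }  — shift
  I17: { [D → / x / .] }  — reduce

No state contains more than one complete item.

Answer: No reduce-reduce conflicts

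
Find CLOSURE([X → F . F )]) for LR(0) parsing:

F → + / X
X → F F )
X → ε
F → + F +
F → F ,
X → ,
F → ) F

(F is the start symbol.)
Start with: [X → F . F )]
  [X → F . F )] has the dot before F: add [F → . + / X], [F → . + F +], [F → . F ,], [F → . ) F]
No further items can be added.

CLOSURE = { [F → . ) F], [F → . + / X], [F → . + F +], [F → . F ,], [X → F . F )] }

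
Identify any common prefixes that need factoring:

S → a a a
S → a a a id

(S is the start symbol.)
Yes, S has productions with common prefix 'a a a'

Left-factoring is needed when two productions for the same non-terminal
share a common prefix on the right-hand side.

Productions for S:
  S → a a a
  S → a a a id

Found common prefix 'a a a' in productions for S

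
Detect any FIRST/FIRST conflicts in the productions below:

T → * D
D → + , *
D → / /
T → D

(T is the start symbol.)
No FIRST/FIRST conflicts.

FIRST sets of the non-terminals at (or reachable through a nullable prefix from) the front of some alternative:
  FIRST(D) = { '+', '/' }

Productions for T:
  T → * D: FIRST = { '*' }
  T → D: FIRST = { '+', '/' }
Productions for D:
  D → + , *: FIRST = { '+' }
  D → / /: FIRST = { '/' }

All alternatives of each non-terminal have pairwise disjoint FIRST sets.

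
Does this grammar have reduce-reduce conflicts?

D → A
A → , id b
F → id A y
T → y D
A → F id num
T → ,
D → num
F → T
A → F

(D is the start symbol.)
A reduce-reduce conflict occurs when an LR(0) state has two complete items [A → α .] and [B → β .] — both call for a reduction, and with no lookahead the parser cannot choose between them.

Augment with D' → D and build the canonical LR(0) collection (I0 = CLOSURE({[D' → . D]}), then GOTO on every symbol after a dot until no new states appear). It has 16 states:
  I0: { [A → . , id b], [A → . F id num], [A → . F], [D → . A], [D → . num], [D' → . D], [F → . T], [F → . id A y], [T → . ,], [T → . y D] }  — shift
  I1: { [A → , . id b], [T → , .] }  — shift, reduce
  I2: { [D → A .] }  — reduce
  I3: { [D' → D .] }  — accept
  I4: { [A → F . id num], [A → F .] }  — shift, reduce
  I5: { [F → T .] }  — reduce
  I6: { [A → . , id b], [A → . F id num], [A → . F], [F → . T], [F → . id A y], [F → id . A y], [T → . ,], [T → . y D] }  — shift
  I7: { [D → num .] }  — reduce
  I8: { [A → . , id b], [A → . F id num], [A → . F], [D → . A], [D → . num], [F → . T], [F → . id A y], [T → . ,], [T → . y D], [T → y . D] }  — shift
  I9: { [T → y D .] }  — reduce
  I10: { [F → id A . y] }  — shift
  I11: { [F → id A y .] }  — reduce
  I12: { [A → F id . num] }  — shift
  I13: { [A → F id num .] }  — reduce
  I14: { [A → , id . b] }  — shift
  I15: { [A → , id b .] }  — reduce

No state contains more than one complete item.

Answer: No reduce-reduce conflicts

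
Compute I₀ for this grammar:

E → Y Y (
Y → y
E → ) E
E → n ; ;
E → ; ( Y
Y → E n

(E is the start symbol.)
First, augment the grammar with E' → E
I₀ = CLOSURE({ [E' → . E] }):
  [E' → . E] has the dot before E: add [E → . Y Y (], [E → . ) E], [E → . n ; ;], [E → . ; ( Y]
  [E → . Y Y (] has the dot before Y: add [Y → . y], [Y → . E n]
No further items can be added.

I₀ = { [E → . ) E], [E → . ; ( Y], [E → . Y Y (], [E → . n ; ;], [E' → . E], [Y → . E n], [Y → . y] }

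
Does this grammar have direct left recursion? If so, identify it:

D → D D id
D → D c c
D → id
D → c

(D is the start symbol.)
Yes, D is left-recursive

Direct left recursion occurs when N → N α for some non-terminal N (the right-hand side begins with the left-hand side itself).

D → D D id: LEFT RECURSIVE (starts with D)
D → D c c: LEFT RECURSIVE (starts with D)
D → id: starts with id
D → c: starts with c

The grammar has direct left recursion on: D.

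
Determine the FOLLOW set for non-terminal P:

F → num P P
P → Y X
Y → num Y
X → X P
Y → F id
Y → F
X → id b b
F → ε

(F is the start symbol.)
{ $, 'id', 'num' }

To compute FOLLOW(P), find every occurrence of P on a right-hand side N → α P β: add FIRST(β) \ {ε}, and if β is empty or nullable also add FOLLOW(N). Iterate to a fixed point.

In F → num P P: P is followed by P, add FIRST(P) \ {ε} = { 'id', 'num' }
In F → num P P: P is at the end, add FOLLOW(F)
In X → X P: P is at the end, add FOLLOW(X)

The FOLLOW sets referred to above (computed the same way, to a fixed point):
  FOLLOW(F) = { $, 'id' }
  FOLLOW(X) = { $, 'id', 'num' }

Taking the union: FOLLOW(P) = { $, 'id', 'num' }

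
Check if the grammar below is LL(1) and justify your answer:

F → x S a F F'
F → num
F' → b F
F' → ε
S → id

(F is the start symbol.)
No. Predict set conflict for F': { 'b' }

A grammar is LL(1) if for each non-terminal N with multiple productions, the predict sets of those productions are pairwise disjoint, where PREDICT(N → α) = (FIRST(α) \ {ε}) ∪ (FOLLOW(N) if α ⇒* ε).

Relevant sets:
  FOLLOW(F') = { $, 'b' }

For F:
  PREDICT(F → x S a F F') = { 'x' }
  PREDICT(F → num) = { 'num' }
For F':
  PREDICT(F' → b F) = { 'b' }
  PREDICT(F' → ε) = { $, 'b' }
S has a single production, so nothing to check there.

Conflict found: Predict set conflict for F': { 'b' }
The grammar is NOT LL(1).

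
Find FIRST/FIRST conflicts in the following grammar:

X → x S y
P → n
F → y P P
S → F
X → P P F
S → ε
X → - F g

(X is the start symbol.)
No FIRST/FIRST conflicts.

FIRST sets of the non-terminals at (or reachable through a nullable prefix from) the front of some alternative:
  FIRST(P) = { 'n' }
  FIRST(F) = { 'y' }

Productions for X:
  X → x S y: FIRST = { 'x' }
  X → P P F: FIRST = { 'n' }
  X → - F g: FIRST = { '-' }
Productions for S:
  S → F: FIRST = { 'y' }
  S → ε: FIRST = { ε }
P, F have only one production, so no FIRST/FIRST conflict is possible there.

All alternatives of each non-terminal have pairwise disjoint FIRST sets.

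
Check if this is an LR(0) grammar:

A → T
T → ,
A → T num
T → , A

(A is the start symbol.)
No. Shift-reduce conflict between [T → , .] and [T → . ,]

A grammar is LR(0) if no state in the canonical LR(0) collection has:
  - both a shift item (dot before a terminal) and a complete item (shift-reduce conflict), or
  - two or more complete items (reduce-reduce conflict; the accept item [A' → A .] counts as a complete item here).

Augment with A' → A and build the canonical LR(0) collection (I0 = CLOSURE({[A' → . A]}), then GOTO on every symbol after a dot until no new states appear). It has 6 states:
  I0: { [A → . T num], [A → . T], [A' → . A], [T → . , A], [T → . ,] }  — shift
  I1: { [A → . T num], [A → . T], [T → , . A], [T → , .], [T → . , A], [T → . ,] }  — shift, reduce
  I2: { [A' → A .] }  — accept
  I3: { [A → T . num], [A → T .] }  — shift, reduce
  I4: { [A → T num .] }  — reduce
  I5: { [T → , A .] }  — reduce

Conflict in state I1:
  Shift-reduce conflict between [T → , .] and [T → . ,]
So the grammar is NOT LR(0).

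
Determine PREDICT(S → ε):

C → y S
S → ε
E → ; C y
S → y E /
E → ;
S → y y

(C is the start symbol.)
{ $, 'y' }

PREDICT(S → ε) = (FIRST(RHS) \ {ε}) ∪ (FOLLOW(S) if ε ∈ FIRST(RHS), i.e. RHS ⇒* ε)
The right-hand side is ε (FIRST(ε) = { ε }), so the predict set is FOLLOW(S) = { $, 'y' }
PREDICT(S → ε) = { $, 'y' }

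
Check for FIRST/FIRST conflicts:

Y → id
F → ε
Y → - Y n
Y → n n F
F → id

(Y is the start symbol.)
No FIRST/FIRST conflicts.

A FIRST/FIRST conflict occurs when two productions N → α and N → β for the same non-terminal have FIRST(α) ∩ FIRST(β) ≠ ∅ (with ε ∈ FIRST of a nullable right-hand side, so two nullable alternatives also conflict).

Productions for Y:
  Y → id: FIRST = { 'id' }
  Y → - Y n: FIRST = { '-' }
  Y → n n F: FIRST = { 'n' }
Productions for F:
  F → ε: FIRST = { ε }
  F → id: FIRST = { 'id' }

All alternatives of each non-terminal have pairwise disjoint FIRST sets.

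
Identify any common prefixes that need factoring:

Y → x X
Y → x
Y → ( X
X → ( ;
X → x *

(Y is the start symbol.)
Left-factoring is needed when two productions for the same non-terminal
share a common prefix on the right-hand side.

Productions for Y:
  Y → x X
  Y → x
  Y → ( X
Productions for X:
  X → ( ;
  X → x *

Found common prefix 'x' in productions for Y

Answer: Yes, Y has productions with common prefix 'x'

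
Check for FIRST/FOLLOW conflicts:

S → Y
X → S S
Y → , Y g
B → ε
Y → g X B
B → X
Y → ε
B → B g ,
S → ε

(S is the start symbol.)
Yes. S → Y with FOLLOW(S) on { ',', 'g' }; Y → ',' Y g with FOLLOW(Y) on { ',' }; Y → g X B with FOLLOW(Y) on { 'g' }; B → X with FOLLOW(B) on { ',', 'g' }; B → B g ',' with FOLLOW(B) on { ',', 'g' }

A FIRST/FOLLOW conflict occurs when a non-terminal N has a nullable alternative N → β (β ⇒* ε) and another alternative N → α with FIRST(α) ∩ FOLLOW(N) ≠ ∅: on such a lookahead the parser cannot decide between expanding α and letting N vanish via β.

Nullable non-terminals: B, S, X, Y.
FIRST sets used below: FIRST(X) = { ',', 'g', ε }, FIRST(B) = { ',', 'g', ε }, FIRST(Y) = { ',', 'g', ε }

B: nullable alternative(s) B → ε, B → X; FOLLOW(B) = { $, ',', 'g' }
  B → ε: FIRST \ {ε} = { } — disjoint from FOLLOW(B)
  B → X: FIRST \ {ε} = { ',', 'g' } — overlaps FOLLOW(B) on { ',', 'g' }: CONFLICT
  B → B g ,: FIRST \ {ε} = { ',', 'g' } — overlaps FOLLOW(B) on { ',', 'g' }: CONFLICT

S: nullable alternative(s) S → Y, S → ε; FOLLOW(S) = { $, ',', 'g' }
  S → Y: FIRST \ {ε} = { ',', 'g' } — overlaps FOLLOW(S) on { ',', 'g' }: CONFLICT
  S → ε: FIRST \ {ε} = { } — disjoint from FOLLOW(S)
X has a nullable alternative but only one production, so nothing to check.

Y: nullable alternative(s) Y → ε; FOLLOW(Y) = { $, ',', 'g' }
  Y → , Y g: FIRST \ {ε} = { ',' } — overlaps FOLLOW(Y) on { ',' }: CONFLICT
  Y → g X B: FIRST \ {ε} = { 'g' } — overlaps FOLLOW(Y) on { 'g' }: CONFLICT
  Y → ε: FIRST \ {ε} = { } — this is the only nullable alternative, skip

So the grammar has 5 FIRST/FOLLOW conflicts (marked CONFLICT above).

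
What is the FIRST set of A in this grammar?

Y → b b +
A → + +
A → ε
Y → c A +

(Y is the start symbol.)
{ '+', ε }

From A → + +:
  - '+' is a terminal: add '+' and stop
From A → ε:
  - ε-production, so ε ∈ FIRST(A)

Collecting: FIRST(A) = { '+', ε }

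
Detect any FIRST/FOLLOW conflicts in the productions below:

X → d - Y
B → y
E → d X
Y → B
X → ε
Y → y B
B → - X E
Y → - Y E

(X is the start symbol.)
Yes. X → d '-' Y with FOLLOW(X) on { 'd' }

A FIRST/FOLLOW conflict occurs when a non-terminal N has a nullable alternative N → β (β ⇒* ε) and another alternative N → α with FIRST(α) ∩ FOLLOW(N) ≠ ∅: on such a lookahead the parser cannot decide between expanding α and letting N vanish via β.

Nullable non-terminals: X.

X: nullable alternative(s) X → ε; FOLLOW(X) = { $, 'd' }
  X → d - Y: FIRST \ {ε} = { 'd' } — overlaps FOLLOW(X) on { 'd' }: CONFLICT
  X → ε: FIRST \ {ε} = { } — this is the only nullable alternative, skip

B, E, Y have no nullable alternative, so no FIRST/FOLLOW check is needed there.

So the grammar has 1 FIRST/FOLLOW conflict (marked CONFLICT above).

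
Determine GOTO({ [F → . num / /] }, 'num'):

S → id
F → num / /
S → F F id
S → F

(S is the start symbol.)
GOTO(I, 'num') = CLOSURE({ [A → αX.β] : [A → α.Xβ] ∈ I, X = 'num' })

Items with dot before 'num', with the dot advanced:
  [F → . num / /] → [F → num . / /]
Closure adds nothing (no advanced item has the dot before a non-terminal).

GOTO = { [F → num . / /] }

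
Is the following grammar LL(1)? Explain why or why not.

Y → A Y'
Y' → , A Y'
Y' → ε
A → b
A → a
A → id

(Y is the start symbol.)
A grammar is LL(1) if for each non-terminal N with multiple productions, the predict sets of those productions are pairwise disjoint, where PREDICT(N → α) = (FIRST(α) \ {ε}) ∪ (FOLLOW(N) if α ⇒* ε).

Relevant sets:
  FOLLOW(Y') = { $ }

For Y':
  PREDICT(Y' → ',' A Y') = { ',' }
  PREDICT(Y' → ε) = { $ }
For A:
  PREDICT(A → b) = { 'b' }
  PREDICT(A → a) = { 'a' }
  PREDICT(A → id) = { 'id' }
Y has a single production, so nothing to check there.

All predict sets are disjoint. The grammar IS LL(1).

Answer: Yes, the grammar is LL(1).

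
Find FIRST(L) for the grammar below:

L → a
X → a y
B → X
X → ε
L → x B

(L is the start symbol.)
{ 'a', 'x' }

To compute FIRST(L), examine every production with L on the left-hand side, reading each right-hand side left to right until a non-nullable symbol is reached.

From L → a:
  - a is a terminal: add 'a' and stop
From L → x B:
  - x is a terminal: add 'x' and stop

Collecting: FIRST(L) = { 'a', 'x' }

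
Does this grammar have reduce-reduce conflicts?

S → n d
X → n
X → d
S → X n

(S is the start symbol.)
No reduce-reduce conflicts

Augment with S' → S and build the canonical LR(0) collection (I0 = CLOSURE({[S' → . S]}), then GOTO on every symbol after a dot until no new states appear). It has 7 states:
  I0: { [S → . X n], [S → . n d], [S' → . S], [X → . d], [X → . n] }  — shift
  I1: { [S' → S .] }  — accept
  I2: { [S → X . n] }  — shift
  I3: { [X → d .] }  — reduce
  I4: { [S → n . d], [X → n .] }  — shift, reduce
  I5: { [S → n d .] }  — reduce
  I6: { [S → X n .] }  — reduce

No state contains more than one complete item.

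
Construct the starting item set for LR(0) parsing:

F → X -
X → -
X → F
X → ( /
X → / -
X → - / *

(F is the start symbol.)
First, augment the grammar with F' → F
I₀ = CLOSURE({ [F' → . F] }):
  [F' → . F] has the dot before F: add [F → . X -]
  [F → . X -] has the dot before X: add [X → . -], [X → . F], [X → . ( /], [X → . / -], [X → . - / *]
No further items can be added.

I₀ = { [F → . X -], [F' → . F], [X → . ( /], [X → . - / *], [X → . -], [X → . / -], [X → . F] }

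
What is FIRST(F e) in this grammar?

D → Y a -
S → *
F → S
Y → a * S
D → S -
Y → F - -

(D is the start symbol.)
FIRST sets of the non-terminals involved (from the grammar, by fixed-point iteration):
  FIRST(F) = { '*' }

To compute FIRST(F e), process the symbols left to right:
Symbol F is a non-terminal. Add FIRST(F) \ {ε} = { '*' }
F is not nullable (ε ∉ FIRST(F)), so stop here.
FIRST(F e) = { '*' }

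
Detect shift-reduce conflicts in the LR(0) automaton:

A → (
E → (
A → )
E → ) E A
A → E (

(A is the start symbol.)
Yes — I2: [A → ) .] vs [E → . (]

A shift-reduce conflict occurs when an LR(0) state has both:
  - a complete (reduce) item [A → α .] (dot at the end), and
  - a shift item [B → β . c γ] (dot before a terminal).

Augment with A' → A and build the canonical LR(0) collection (I0 = CLOSURE({[A' → . A]}), then GOTO on every symbol after a dot until no new states appear). It has 10 states:
  I0: { [A → . (], [A → . )], [A → . E (], [A' → . A], [E → . (], [E → . ) E A] }  — shift
  I1: { [A → ( .], [E → ( .] }  — 2 reduces
  I2: { [A → ) .], [E → ) . E A], [E → . (], [E → . ) E A] }  — shift, reduce
  I3: { [A' → A .] }  — accept
  I4: { [A → E . (] }  — shift
  I5: { [A → E ( .] }  — reduce
  I6: { [E → ( .] }  — reduce
  I7: { [E → ) . E A], [E → . (], [E → . ) E A] }  — shift
  I8: { [A → . (], [A → . )], [A → . E (], [E → ) E . A], [E → . (], [E → . ) E A] }  — shift
  I9: { [E → ) E A .] }  — reduce

I2 contains reduce item [A → ) .] and shift items [E → . (], [E → . ) E A] — shift-reduce conflict.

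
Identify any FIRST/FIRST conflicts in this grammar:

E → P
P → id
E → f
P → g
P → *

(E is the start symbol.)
A FIRST/FIRST conflict occurs when two productions N → α and N → β for the same non-terminal have FIRST(α) ∩ FIRST(β) ≠ ∅ (with ε ∈ FIRST of a nullable right-hand side, so two nullable alternatives also conflict).

FIRST sets of the non-terminals at (or reachable through a nullable prefix from) the front of some alternative:
  FIRST(P) = { '*', 'g', 'id' }

Productions for E:
  E → P: FIRST = { '*', 'g', 'id' }
  E → f: FIRST = { 'f' }
Productions for P:
  P → id: FIRST = { 'id' }
  P → g: FIRST = { 'g' }
  P → *: FIRST = { '*' }

All alternatives of each non-terminal have pairwise disjoint FIRST sets.

Answer: No FIRST/FIRST conflicts.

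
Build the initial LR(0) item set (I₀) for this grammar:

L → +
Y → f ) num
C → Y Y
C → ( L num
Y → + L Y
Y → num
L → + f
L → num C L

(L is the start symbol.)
First, augment the grammar with L' → L
I₀ = CLOSURE({ [L' → . L] }):
  [L' → . L] has the dot before L: add [L → . +], [L → . + f], [L → . num C L]
No further items can be added.

I₀ = { [L → . + f], [L → . +], [L → . num C L], [L' → . L] }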